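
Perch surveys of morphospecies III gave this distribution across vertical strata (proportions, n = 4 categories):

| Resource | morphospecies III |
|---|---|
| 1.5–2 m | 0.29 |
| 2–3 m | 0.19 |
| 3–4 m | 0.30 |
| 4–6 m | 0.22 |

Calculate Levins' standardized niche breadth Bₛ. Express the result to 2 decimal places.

Σpᵢ² = 0.29² + 0.19² + 0.30² + 0.22² = 0.0841 + 0.0361 + 0.0900 + 0.0484 = 0.2586
B = 1 / 0.2586 = 3.8670
Bₛ = (B − 1)/(n − 1) = (3.8670 − 1)/(4 − 1) = 2.8670/3 = 0.9557

0.96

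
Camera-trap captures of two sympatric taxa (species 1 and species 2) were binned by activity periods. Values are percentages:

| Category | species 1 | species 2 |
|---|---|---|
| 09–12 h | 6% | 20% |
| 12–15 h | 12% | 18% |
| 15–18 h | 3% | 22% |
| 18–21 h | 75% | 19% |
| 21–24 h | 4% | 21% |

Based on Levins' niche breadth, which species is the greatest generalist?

species 2

Convert percentages to proportions (divide by 100).
Σp_1ᵢ² = 0.06² + 0.12² + 0.03² + 0.75² + 0.04² = 0.0036 + 0.0144 + 0.0009 + 0.5625 + 0.0016 = 0.5830
B_1 = 1 / 0.5830 = 1.7153
Σp_2ᵢ² = 0.20² + 0.18² + 0.22² + 0.19² + 0.21² = 0.0400 + 0.0324 + 0.0484 + 0.0361 + 0.0441 = 0.2010
B_2 = 1 / 0.2010 = 4.9751
Highest B → broadest niche (most generalist): species 2 (B = 4.98).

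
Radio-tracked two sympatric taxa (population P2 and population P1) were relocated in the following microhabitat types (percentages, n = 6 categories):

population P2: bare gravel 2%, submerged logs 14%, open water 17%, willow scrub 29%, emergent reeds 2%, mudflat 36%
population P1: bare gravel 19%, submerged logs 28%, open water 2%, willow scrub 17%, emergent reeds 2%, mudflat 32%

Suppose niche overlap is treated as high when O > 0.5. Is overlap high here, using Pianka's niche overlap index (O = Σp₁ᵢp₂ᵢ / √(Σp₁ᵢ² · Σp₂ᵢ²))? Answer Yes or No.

Convert percentages to proportions (divide by 100).
Σ p₁ᵢp₂ᵢ = 0.0038 + 0.0392 + 0.0034 + 0.0493 + 0.0004 + 0.1152 = 0.2113
Σp_1ᵢ² = 0.02² + 0.14² + 0.17² + 0.29² + 0.02² + 0.36² = 0.0004 + 0.0196 + 0.0289 + 0.0841 + 0.0004 + 0.1296 = 0.2630
Σp_2ᵢ² = 0.19² + 0.28² + 0.02² + 0.17² + 0.02² + 0.32² = 0.0361 + 0.0784 + 0.0004 + 0.0289 + 0.0004 + 0.1024 = 0.2466
O = 0.2113 / √(0.2630 × 0.2466) = 0.2113 / 0.25467 = 0.8297
O = 0.8297 > 0.5 → Yes.

Yes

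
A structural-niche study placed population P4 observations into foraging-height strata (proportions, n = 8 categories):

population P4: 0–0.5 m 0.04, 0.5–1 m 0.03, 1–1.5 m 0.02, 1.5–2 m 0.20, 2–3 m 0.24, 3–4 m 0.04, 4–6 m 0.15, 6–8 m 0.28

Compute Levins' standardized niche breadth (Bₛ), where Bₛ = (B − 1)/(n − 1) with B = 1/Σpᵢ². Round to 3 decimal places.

Σpᵢ² = 0.04² + 0.03² + 0.02² + 0.20² + 0.24² + 0.04² + 0.15² + 0.28² = 0.0016 + 0.0009 + 0.0004 + 0.0400 + 0.0576 + 0.0016 + 0.0225 + 0.0784 = 0.2030
B = 1 / 0.2030 = 4.92611
Bₛ = (B − 1)/(n − 1) = (4.92611 − 1)/(8 − 1) = 3.92611/7 = 0.56087

0.561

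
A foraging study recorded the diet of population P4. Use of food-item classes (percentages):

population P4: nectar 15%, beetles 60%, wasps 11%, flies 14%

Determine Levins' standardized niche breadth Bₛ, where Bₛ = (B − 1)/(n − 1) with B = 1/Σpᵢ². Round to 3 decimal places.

0.471

Convert percentages to proportions (divide by 100).
Σpᵢ² = 0.15² + 0.60² + 0.11² + 0.14² = 0.0225 + 0.3600 + 0.0121 + 0.0196 = 0.4142
B = 1 / 0.4142 = 2.41429
Bₛ = (B − 1)/(n − 1) = (2.41429 − 1)/(4 − 1) = 1.41429/3 = 0.47143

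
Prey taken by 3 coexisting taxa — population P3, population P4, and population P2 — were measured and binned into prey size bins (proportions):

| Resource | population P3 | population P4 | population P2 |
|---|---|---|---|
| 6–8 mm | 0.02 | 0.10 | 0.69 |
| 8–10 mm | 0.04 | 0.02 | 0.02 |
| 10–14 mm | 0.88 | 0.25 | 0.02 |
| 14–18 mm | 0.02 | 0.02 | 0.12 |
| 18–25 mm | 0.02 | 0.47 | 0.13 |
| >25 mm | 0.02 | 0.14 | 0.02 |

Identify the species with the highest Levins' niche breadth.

Σp_P3ᵢ² = 0.02² + 0.04² + 0.88² + 0.02² + 0.02² + 0.02² = 0.0004 + 0.0016 + 0.7744 + 0.0004 + 0.0004 + 0.0004 = 0.7776
B_P3 = 1 / 0.7776 = 1.2860
Σp_P4ᵢ² = 0.10² + 0.02² + 0.25² + 0.02² + 0.47² + 0.14² = 0.0100 + 0.0004 + 0.0625 + 0.0004 + 0.2209 + 0.0196 = 0.3138
B_P4 = 1 / 0.3138 = 3.1867
Σp_P2ᵢ² = 0.69² + 0.02² + 0.02² + 0.12² + 0.13² + 0.02² = 0.4761 + 0.0004 + 0.0004 + 0.0144 + 0.0169 + 0.0004 = 0.5086
B_P2 = 1 / 0.5086 = 1.9662
Highest B → broadest niche (most generalist): population P4 (B = 3.19).

population P4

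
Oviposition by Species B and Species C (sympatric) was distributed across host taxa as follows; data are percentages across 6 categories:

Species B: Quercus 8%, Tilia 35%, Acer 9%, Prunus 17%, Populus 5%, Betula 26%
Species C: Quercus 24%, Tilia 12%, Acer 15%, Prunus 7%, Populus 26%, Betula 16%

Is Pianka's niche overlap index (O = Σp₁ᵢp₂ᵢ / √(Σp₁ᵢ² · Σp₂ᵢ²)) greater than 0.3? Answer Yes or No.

Yes

Convert percentages to proportions (divide by 100).
Σ p₁ᵢp₂ᵢ = 0.0192 + 0.0420 + 0.0135 + 0.0119 + 0.0130 + 0.0416 = 0.1412
Σp_1ᵢ² = 0.08² + 0.35² + 0.09² + 0.17² + 0.05² + 0.26² = 0.0064 + 0.1225 + 0.0081 + 0.0289 + 0.0025 + 0.0676 = 0.2360
Σp_2ᵢ² = 0.24² + 0.12² + 0.15² + 0.07² + 0.26² + 0.16² = 0.0576 + 0.0144 + 0.0225 + 0.0049 + 0.0676 + 0.0256 = 0.1926
O = 0.1412 / √(0.2360 × 0.1926) = 0.1412 / 0.21320 = 0.6623
O = 0.6623 > 0.3 → Yes.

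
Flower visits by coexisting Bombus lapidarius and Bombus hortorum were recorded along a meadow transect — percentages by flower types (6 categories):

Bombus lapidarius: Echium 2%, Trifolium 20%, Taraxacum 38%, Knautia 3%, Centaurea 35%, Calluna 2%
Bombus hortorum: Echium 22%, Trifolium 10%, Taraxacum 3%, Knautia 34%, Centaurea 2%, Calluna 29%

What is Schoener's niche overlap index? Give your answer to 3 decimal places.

0.220

Convert percentages to proportions (divide by 100).
Σ|p₁ᵢ − p₂ᵢ| = 0.20 + 0.10 + 0.35 + 0.31 + 0.33 + 0.27 = 1.56
D = 1 − ½ × 1.56 = 1 − 0.780 = 0.22000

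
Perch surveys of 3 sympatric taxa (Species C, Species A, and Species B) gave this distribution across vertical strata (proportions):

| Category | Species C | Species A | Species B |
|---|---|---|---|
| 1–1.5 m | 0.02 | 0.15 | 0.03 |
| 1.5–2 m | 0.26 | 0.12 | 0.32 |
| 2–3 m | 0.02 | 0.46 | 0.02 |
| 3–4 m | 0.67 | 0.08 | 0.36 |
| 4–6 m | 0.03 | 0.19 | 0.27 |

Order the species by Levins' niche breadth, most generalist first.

Species A > Species B > Species C

Σp_Cᵢ² = 0.02² + 0.26² + 0.02² + 0.67² + 0.03² = 0.0004 + 0.0676 + 0.0004 + 0.4489 + 0.0009 = 0.5182
B_C = 1 / 0.5182 = 1.9298
Σp_Aᵢ² = 0.15² + 0.12² + 0.46² + 0.08² + 0.19² = 0.0225 + 0.0144 + 0.2116 + 0.0064 + 0.0361 = 0.2910
B_A = 1 / 0.2910 = 3.4364
Σp_Bᵢ² = 0.03² + 0.32² + 0.02² + 0.36² + 0.27² = 0.0009 + 0.1024 + 0.0004 + 0.1296 + 0.0729 = 0.3062
B_B = 1 / 0.3062 = 3.2658
Ranking by B (broadest → narrowest): Species A (3.44) > Species B (3.27) > Species C (1.93)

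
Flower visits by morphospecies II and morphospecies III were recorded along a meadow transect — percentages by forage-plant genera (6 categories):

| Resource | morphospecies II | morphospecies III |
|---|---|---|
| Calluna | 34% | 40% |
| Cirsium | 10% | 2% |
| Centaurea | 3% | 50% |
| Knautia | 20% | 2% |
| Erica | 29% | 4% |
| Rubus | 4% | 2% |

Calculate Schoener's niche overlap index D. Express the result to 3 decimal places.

Convert percentages to proportions (divide by 100).
Σ|p₁ᵢ − p₂ᵢ| = 0.06 + 0.08 + 0.47 + 0.18 + 0.25 + 0.02 = 1.06
D = 1 − ½ × 1.06 = 1 − 0.530 = 0.47000

0.470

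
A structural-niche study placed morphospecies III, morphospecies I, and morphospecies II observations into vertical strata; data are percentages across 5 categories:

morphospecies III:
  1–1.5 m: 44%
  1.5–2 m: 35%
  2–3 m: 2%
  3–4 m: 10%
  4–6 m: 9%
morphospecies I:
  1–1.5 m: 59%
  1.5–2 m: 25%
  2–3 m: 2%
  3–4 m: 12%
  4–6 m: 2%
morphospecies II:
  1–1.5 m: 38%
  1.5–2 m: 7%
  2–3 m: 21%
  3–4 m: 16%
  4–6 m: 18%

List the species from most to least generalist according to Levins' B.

Convert percentages to proportions (divide by 100).
Σp_IIIᵢ² = 0.44² + 0.35² + 0.02² + 0.10² + 0.09² = 0.1936 + 0.1225 + 0.0004 + 0.0100 + 0.0081 = 0.3346
B_III = 1 / 0.3346 = 2.9886
Σp_Iᵢ² = 0.59² + 0.25² + 0.02² + 0.12² + 0.02² = 0.3481 + 0.0625 + 0.0004 + 0.0144 + 0.0004 = 0.4258
B_I = 1 / 0.4258 = 2.3485
Σp_IIᵢ² = 0.38² + 0.07² + 0.21² + 0.16² + 0.18² = 0.1444 + 0.0049 + 0.0441 + 0.0256 + 0.0324 = 0.2514
B_II = 1 / 0.2514 = 3.9777
Ranking by B (broadest → narrowest): morphospecies II (3.98) > morphospecies III (2.99) > morphospecies I (2.35)

morphospecies II > morphospecies III > morphospecies I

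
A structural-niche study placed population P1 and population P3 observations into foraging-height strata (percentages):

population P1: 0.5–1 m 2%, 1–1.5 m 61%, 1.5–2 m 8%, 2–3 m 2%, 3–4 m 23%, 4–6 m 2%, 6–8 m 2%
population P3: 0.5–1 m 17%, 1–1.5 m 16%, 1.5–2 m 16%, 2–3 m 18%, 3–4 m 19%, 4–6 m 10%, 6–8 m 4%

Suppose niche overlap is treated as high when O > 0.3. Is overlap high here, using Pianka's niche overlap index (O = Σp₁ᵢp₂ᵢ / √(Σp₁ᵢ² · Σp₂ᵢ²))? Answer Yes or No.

Yes

Convert percentages to proportions (divide by 100).
Σ p₁ᵢp₂ᵢ = 0.0034 + 0.0976 + 0.0128 + 0.0036 + 0.0437 + 0.0020 + 0.0008 = 0.1639
Σp_1ᵢ² = 0.02² + 0.61² + 0.08² + 0.02² + 0.23² + 0.02² + 0.02² = 0.0004 + 0.3721 + 0.0064 + 0.0004 + 0.0529 + 0.0004 + 0.0004 = 0.4330
Σp_2ᵢ² = 0.17² + 0.16² + 0.16² + 0.18² + 0.19² + 0.10² + 0.04² = 0.0289 + 0.0256 + 0.0256 + 0.0324 + 0.0361 + 0.0100 + 0.0016 = 0.1602
O = 0.1639 / √(0.4330 × 0.1602) = 0.1639 / 0.26338 = 0.6223
O = 0.6223 > 0.3 → Yes.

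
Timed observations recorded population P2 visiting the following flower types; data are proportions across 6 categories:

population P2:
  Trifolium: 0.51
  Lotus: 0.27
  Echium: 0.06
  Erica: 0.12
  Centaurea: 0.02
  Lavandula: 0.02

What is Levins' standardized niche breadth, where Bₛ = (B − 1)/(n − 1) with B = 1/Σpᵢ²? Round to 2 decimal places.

0.37

Σpᵢ² = 0.51² + 0.27² + 0.06² + 0.12² + 0.02² + 0.02² = 0.2601 + 0.0729 + 0.0036 + 0.0144 + 0.0004 + 0.0004 = 0.3518
B = 1 / 0.3518 = 2.8425
Bₛ = (B − 1)/(n − 1) = (2.8425 − 1)/(6 − 1) = 1.8425/5 = 0.3685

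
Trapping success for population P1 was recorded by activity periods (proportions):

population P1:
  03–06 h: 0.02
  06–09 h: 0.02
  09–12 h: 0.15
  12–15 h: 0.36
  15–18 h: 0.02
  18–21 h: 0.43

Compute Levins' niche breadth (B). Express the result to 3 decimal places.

2.957

Σpᵢ² = 0.02² + 0.02² + 0.15² + 0.36² + 0.02² + 0.43² = 0.0004 + 0.0004 + 0.0225 + 0.1296 + 0.0004 + 0.1849 = 0.3382
B = 1 / 0.3382 = 2.95683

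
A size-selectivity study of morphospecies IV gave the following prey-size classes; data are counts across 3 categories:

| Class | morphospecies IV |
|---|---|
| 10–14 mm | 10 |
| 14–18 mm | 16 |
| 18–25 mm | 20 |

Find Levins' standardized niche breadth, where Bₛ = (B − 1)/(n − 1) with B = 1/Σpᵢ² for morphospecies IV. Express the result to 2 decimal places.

0.90

Proportions for morphospecies IV (n=46): 10/46=0.2174, 16/46=0.3478, 20/46=0.4348
Σpᵢ² = 0.2174² + 0.3478² + 0.4348² = 0.047263 + 0.120965 + 0.189051 = 0.357279
B = 1 / 0.357279 = 2.7989
Bₛ = (B − 1)/(n − 1) = (2.7989 − 1)/(3 − 1) = 1.7989/2 = 0.8995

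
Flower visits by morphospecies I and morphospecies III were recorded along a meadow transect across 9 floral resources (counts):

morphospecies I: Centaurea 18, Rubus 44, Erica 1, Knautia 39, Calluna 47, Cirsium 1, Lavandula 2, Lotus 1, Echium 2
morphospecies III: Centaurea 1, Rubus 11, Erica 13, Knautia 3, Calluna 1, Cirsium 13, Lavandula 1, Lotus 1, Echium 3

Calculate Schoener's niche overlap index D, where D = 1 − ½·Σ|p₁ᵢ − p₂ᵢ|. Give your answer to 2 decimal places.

0.39

Proportions for morphospecies I (n=155): 18/155=0.1161, 44/155=0.2839, 1/155=0.0065, 39/155=0.2516, 47/155=0.3032, 1/155=0.0065, 2/155=0.0129, 1/155=0.0065, 2/155=0.0129
Proportions for morphospecies III (n=47): 1/47=0.0213, 11/47=0.2340, 13/47=0.2766, 3/47=0.0638, 1/47=0.0213, 13/47=0.2766, 1/47=0.0213, 1/47=0.0213, 3/47=0.0638
Σ|p₁ᵢ − p₂ᵢ| = 0.0948 + 0.0499 + 0.2701 + 0.1878 + 0.2819 + 0.2701 + 0.0084 + 0.0148 + 0.0509 = 1.2287
D = 1 − ½ × 1.2287 = 1 − 0.61435 = 0.38565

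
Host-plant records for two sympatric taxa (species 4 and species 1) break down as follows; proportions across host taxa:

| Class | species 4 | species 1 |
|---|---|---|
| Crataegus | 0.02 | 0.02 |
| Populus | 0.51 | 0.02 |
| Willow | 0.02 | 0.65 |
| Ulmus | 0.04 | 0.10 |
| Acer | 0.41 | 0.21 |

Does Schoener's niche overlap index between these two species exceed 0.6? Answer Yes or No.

Σ|p₁ᵢ − p₂ᵢ| = 0.00 + 0.49 + 0.63 + 0.06 + 0.20 = 1.38
D = 1 − ½ × 1.38 = 1 − 0.690 = 0.3100
D = 0.3100 < 0.6 → No.

No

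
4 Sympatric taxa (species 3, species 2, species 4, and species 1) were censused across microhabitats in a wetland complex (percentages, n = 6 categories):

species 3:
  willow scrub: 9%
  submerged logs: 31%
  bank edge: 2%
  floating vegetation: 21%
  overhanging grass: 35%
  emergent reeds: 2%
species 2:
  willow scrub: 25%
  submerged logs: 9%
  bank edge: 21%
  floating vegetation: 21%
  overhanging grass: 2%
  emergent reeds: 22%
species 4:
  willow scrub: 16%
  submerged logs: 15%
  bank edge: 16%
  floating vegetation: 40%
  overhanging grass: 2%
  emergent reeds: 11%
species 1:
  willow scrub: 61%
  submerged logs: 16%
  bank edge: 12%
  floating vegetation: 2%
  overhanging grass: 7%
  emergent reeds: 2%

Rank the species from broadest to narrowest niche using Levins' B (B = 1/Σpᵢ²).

Convert percentages to proportions (divide by 100).
Σp_3ᵢ² = 0.09² + 0.31² + 0.02² + 0.21² + 0.35² + 0.02² = 0.0081 + 0.0961 + 0.0004 + 0.0441 + 0.1225 + 0.0004 = 0.2716
B_3 = 1 / 0.2716 = 3.6819
Σp_2ᵢ² = 0.25² + 0.09² + 0.21² + 0.21² + 0.02² + 0.22² = 0.0625 + 0.0081 + 0.0441 + 0.0441 + 0.0004 + 0.0484 = 0.2076
B_2 = 1 / 0.2076 = 4.8170
Σp_4ᵢ² = 0.16² + 0.15² + 0.16² + 0.40² + 0.02² + 0.11² = 0.0256 + 0.0225 + 0.0256 + 0.1600 + 0.0004 + 0.0121 = 0.2462
B_4 = 1 / 0.2462 = 4.0617
Σp_1ᵢ² = 0.61² + 0.16² + 0.12² + 0.02² + 0.07² + 0.02² = 0.3721 + 0.0256 + 0.0144 + 0.0004 + 0.0049 + 0.0004 = 0.4178
B_1 = 1 / 0.4178 = 2.3935
Ranking by B (broadest → narrowest): species 2 (4.82) > species 4 (4.06) > species 3 (3.68) > species 1 (2.39)

species 2 > species 4 > species 3 > species 1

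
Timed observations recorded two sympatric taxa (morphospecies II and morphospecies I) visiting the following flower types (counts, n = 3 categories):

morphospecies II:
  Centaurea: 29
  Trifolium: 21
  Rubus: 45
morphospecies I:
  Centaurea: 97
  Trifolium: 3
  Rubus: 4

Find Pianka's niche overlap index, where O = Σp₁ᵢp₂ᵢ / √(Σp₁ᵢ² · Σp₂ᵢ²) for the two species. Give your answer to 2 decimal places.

Proportions for morphospecies II (n=95): 29/95=0.3053, 21/95=0.2211, 45/95=0.4737
Proportions for morphospecies I (n=104): 97/104=0.9327, 3/104=0.0288, 4/104=0.0385
Σ p₁ᵢp₂ᵢ = 0.284753 + 0.006368 + 0.018237 = 0.309358
Σp_1ᵢ² = 0.3053² + 0.2211² + 0.4737² = 0.093208 + 0.048885 + 0.224392 = 0.366485
Σp_2ᵢ² = 0.9327² + 0.0288² + 0.0385² = 0.869929 + 0.000829 + 0.001482 = 0.872240
O = 0.309358 / √(0.366485 × 0.872240) = 0.309358 / 0.5653874 = 0.5472

0.55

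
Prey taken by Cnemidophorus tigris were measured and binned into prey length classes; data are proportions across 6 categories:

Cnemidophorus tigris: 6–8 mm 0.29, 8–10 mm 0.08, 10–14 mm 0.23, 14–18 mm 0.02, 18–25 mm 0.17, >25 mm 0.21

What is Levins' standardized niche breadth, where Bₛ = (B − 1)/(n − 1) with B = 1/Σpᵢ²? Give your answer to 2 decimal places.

Σpᵢ² = 0.29² + 0.08² + 0.23² + 0.02² + 0.17² + 0.21² = 0.0841 + 0.0064 + 0.0529 + 0.0004 + 0.0289 + 0.0441 = 0.2168
B = 1 / 0.2168 = 4.6125
Bₛ = (B − 1)/(n − 1) = (4.6125 − 1)/(6 − 1) = 3.6125/5 = 0.7225

0.72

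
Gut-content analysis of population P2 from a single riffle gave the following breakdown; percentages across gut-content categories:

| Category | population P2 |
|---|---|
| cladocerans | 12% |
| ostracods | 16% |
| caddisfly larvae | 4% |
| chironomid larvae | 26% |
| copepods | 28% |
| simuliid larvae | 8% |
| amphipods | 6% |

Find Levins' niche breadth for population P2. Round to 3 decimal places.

Convert percentages to proportions (divide by 100).
Σpᵢ² = 0.12² + 0.16² + 0.04² + 0.26² + 0.28² + 0.08² + 0.06² = 0.0144 + 0.0256 + 0.0016 + 0.0676 + 0.0784 + 0.0064 + 0.0036 = 0.1976
B = 1 / 0.1976 = 5.06073

5.061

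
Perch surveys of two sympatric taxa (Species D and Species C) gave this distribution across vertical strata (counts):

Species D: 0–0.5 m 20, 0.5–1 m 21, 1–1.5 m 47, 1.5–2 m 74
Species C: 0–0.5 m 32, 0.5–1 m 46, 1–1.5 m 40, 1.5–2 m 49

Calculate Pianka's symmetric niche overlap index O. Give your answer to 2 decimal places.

0.91

Proportions for Species D (n=162): 20/162=0.1235, 21/162=0.1296, 47/162=0.2901, 74/162=0.4568
Proportions for Species C (n=167): 32/167=0.1916, 46/167=0.2754, 40/167=0.2395, 49/167=0.2934
Σ p₁ᵢp₂ᵢ = 0.023663 + 0.035692 + 0.069479 + 0.134025 = 0.262859
Σp_1ᵢ² = 0.1235² + 0.1296² + 0.2901² + 0.4568² = 0.015252 + 0.016796 + 0.084158 + 0.208666 = 0.324872
Σp_2ᵢ² = 0.1916² + 0.2754² + 0.2395² + 0.2934² = 0.036711 + 0.075845 + 0.057360 + 0.086084 = 0.256000
O = 0.262859 / √(0.324872 × 0.256000) = 0.262859 / 0.2883873 = 0.9115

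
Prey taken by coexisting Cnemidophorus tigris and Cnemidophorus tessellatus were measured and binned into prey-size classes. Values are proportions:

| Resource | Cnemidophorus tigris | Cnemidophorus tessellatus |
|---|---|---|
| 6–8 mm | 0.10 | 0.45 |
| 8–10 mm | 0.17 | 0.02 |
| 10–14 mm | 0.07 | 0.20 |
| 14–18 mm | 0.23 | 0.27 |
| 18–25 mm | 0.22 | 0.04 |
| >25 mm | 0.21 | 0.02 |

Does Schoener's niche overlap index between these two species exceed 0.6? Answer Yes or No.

Σ|p₁ᵢ − p₂ᵢ| = 0.35 + 0.15 + 0.13 + 0.04 + 0.18 + 0.19 = 1.04
D = 1 − ½ × 1.04 = 1 − 0.520 = 0.4800
D = 0.4800 < 0.6 → No.

No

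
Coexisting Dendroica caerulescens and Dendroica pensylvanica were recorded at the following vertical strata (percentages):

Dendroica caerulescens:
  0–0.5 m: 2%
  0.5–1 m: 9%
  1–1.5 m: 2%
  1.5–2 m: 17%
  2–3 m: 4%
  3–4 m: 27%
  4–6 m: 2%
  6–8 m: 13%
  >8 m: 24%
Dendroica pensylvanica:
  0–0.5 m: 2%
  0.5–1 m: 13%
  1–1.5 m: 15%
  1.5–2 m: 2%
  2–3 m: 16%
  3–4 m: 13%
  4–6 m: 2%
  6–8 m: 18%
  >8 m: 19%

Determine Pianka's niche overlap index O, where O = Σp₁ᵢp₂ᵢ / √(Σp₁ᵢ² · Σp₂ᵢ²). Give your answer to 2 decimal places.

0.77

Convert percentages to proportions (divide by 100).
Σ p₁ᵢp₂ᵢ = 0.0004 + 0.0117 + 0.0030 + 0.0034 + 0.0064 + 0.0351 + 0.0004 + 0.0234 + 0.0456 = 0.1294
Σp_1ᵢ² = 0.02² + 0.09² + 0.02² + 0.17² + 0.04² + 0.27² + 0.02² + 0.13² + 0.24² = 0.0004 + 0.0081 + 0.0004 + 0.0289 + 0.0016 + 0.0729 + 0.0004 + 0.0169 + 0.0576 = 0.1872
Σp_2ᵢ² = 0.02² + 0.13² + 0.15² + 0.02² + 0.16² + 0.13² + 0.02² + 0.18² + 0.19² = 0.0004 + 0.0169 + 0.0225 + 0.0004 + 0.0256 + 0.0169 + 0.0004 + 0.0324 + 0.0361 = 0.1516
O = 0.1294 / √(0.1872 × 0.1516) = 0.1294 / 0.16846 = 0.7681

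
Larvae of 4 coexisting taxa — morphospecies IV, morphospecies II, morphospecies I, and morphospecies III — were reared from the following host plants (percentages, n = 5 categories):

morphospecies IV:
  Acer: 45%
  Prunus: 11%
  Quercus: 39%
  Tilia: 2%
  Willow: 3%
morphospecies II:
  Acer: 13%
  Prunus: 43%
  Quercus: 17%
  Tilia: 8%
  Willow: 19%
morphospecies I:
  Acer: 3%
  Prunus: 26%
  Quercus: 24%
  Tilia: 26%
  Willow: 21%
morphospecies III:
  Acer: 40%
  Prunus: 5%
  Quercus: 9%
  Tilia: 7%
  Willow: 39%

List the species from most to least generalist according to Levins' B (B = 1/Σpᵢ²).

morphospecies I > morphospecies II > morphospecies III > morphospecies IV

Convert percentages to proportions (divide by 100).
Σp_IVᵢ² = 0.45² + 0.11² + 0.39² + 0.02² + 0.03² = 0.2025 + 0.0121 + 0.1521 + 0.0004 + 0.0009 = 0.3680
B_IV = 1 / 0.3680 = 2.7174
Σp_IIᵢ² = 0.13² + 0.43² + 0.17² + 0.08² + 0.19² = 0.0169 + 0.1849 + 0.0289 + 0.0064 + 0.0361 = 0.2732
B_II = 1 / 0.2732 = 3.6603
Σp_Iᵢ² = 0.03² + 0.26² + 0.24² + 0.26² + 0.21² = 0.0009 + 0.0676 + 0.0576 + 0.0676 + 0.0441 = 0.2378
B_I = 1 / 0.2378 = 4.2052
Σp_IIIᵢ² = 0.40² + 0.05² + 0.09² + 0.07² + 0.39² = 0.1600 + 0.0025 + 0.0081 + 0.0049 + 0.1521 = 0.3276
B_III = 1 / 0.3276 = 3.0525
Ranking by B (broadest → narrowest): morphospecies I (4.21) > morphospecies II (3.66) > morphospecies III (3.05) > morphospecies IV (2.72)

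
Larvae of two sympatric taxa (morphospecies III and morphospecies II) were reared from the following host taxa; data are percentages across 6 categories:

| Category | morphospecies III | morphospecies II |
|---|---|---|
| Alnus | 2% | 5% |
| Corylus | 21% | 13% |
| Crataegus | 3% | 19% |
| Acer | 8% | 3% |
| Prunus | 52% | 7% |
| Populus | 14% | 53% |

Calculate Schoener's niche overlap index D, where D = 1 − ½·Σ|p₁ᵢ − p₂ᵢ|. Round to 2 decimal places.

0.42

Convert percentages to proportions (divide by 100).
Σ|p₁ᵢ − p₂ᵢ| = 0.03 + 0.08 + 0.16 + 0.05 + 0.45 + 0.39 = 1.16
D = 1 − ½ × 1.16 = 1 − 0.580 = 0.4200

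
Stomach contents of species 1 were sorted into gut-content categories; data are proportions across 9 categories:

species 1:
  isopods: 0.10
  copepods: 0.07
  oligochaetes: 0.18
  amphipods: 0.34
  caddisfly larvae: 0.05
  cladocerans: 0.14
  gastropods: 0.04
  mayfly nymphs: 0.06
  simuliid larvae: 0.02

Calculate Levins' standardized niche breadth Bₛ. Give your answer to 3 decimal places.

Σpᵢ² = 0.10² + 0.07² + 0.18² + 0.34² + 0.05² + 0.14² + 0.04² + 0.06² + 0.02² = 0.0100 + 0.0049 + 0.0324 + 0.1156 + 0.0025 + 0.0196 + 0.0016 + 0.0036 + 0.0004 = 0.1906
B = 1 / 0.1906 = 5.24659
Bₛ = (B − 1)/(n − 1) = (5.24659 − 1)/(9 − 1) = 4.24659/8 = 0.53082

0.531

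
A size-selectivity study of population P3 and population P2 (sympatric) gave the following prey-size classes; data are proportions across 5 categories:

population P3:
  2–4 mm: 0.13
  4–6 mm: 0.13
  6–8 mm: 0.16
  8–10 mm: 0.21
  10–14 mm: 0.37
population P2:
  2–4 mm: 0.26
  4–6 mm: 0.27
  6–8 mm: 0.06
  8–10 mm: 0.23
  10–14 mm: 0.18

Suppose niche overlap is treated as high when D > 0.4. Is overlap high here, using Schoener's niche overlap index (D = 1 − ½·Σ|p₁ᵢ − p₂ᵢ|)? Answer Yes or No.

Yes

Σ|p₁ᵢ − p₂ᵢ| = 0.13 + 0.14 + 0.10 + 0.02 + 0.19 = 0.58
D = 1 − ½ × 0.58 = 1 − 0.290 = 0.7100
D = 0.7100 > 0.4 → Yes.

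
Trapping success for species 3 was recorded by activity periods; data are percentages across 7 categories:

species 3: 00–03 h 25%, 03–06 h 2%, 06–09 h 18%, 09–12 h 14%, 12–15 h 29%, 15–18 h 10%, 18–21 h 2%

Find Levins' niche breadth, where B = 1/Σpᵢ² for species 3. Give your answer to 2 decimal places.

Convert percentages to proportions (divide by 100).
Σpᵢ² = 0.25² + 0.02² + 0.18² + 0.14² + 0.29² + 0.10² + 0.02² = 0.0625 + 0.0004 + 0.0324 + 0.0196 + 0.0841 + 0.0100 + 0.0004 = 0.2094
B = 1 / 0.2094 = 4.7755

4.78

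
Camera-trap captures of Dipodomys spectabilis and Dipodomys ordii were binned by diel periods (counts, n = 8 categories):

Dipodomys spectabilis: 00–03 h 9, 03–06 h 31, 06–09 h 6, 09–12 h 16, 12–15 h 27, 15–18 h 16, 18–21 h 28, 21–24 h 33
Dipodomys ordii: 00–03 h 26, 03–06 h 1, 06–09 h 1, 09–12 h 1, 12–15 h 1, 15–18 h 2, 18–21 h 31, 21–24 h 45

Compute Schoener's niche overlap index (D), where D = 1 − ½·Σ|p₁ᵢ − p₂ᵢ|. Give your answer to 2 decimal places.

0.48

Proportions for Dipodomys spectabilis (n=166): 9/166=0.0542, 31/166=0.1867, 6/166=0.0361, 16/166=0.0964, 27/166=0.1627, 16/166=0.0964, 28/166=0.1687, 33/166=0.1988
Proportions for Dipodomys ordii (n=108): 26/108=0.2407, 1/108=0.0093, 1/108=0.0093, 1/108=0.0093, 1/108=0.0093, 2/108=0.0185, 31/108=0.2870, 45/108=0.4167
Σ|p₁ᵢ − p₂ᵢ| = 0.1865 + 0.1774 + 0.0268 + 0.0871 + 0.1534 + 0.0779 + 0.1183 + 0.2179 = 1.0453
D = 1 − ½ × 1.0453 = 1 − 0.52265 = 0.47735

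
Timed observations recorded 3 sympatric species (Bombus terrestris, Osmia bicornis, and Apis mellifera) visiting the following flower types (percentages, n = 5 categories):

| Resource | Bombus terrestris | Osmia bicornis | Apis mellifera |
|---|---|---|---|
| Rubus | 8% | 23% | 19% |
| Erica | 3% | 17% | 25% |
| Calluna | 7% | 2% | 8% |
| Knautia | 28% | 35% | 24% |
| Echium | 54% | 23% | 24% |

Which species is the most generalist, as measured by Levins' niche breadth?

Apis mellifera

Convert percentages to proportions (divide by 100).
Σp_terrᵢ² = 0.08² + 0.03² + 0.07² + 0.28² + 0.54² = 0.0064 + 0.0009 + 0.0049 + 0.0784 + 0.2916 = 0.3822
B_terr = 1 / 0.3822 = 2.6164
Σp_bicoᵢ² = 0.23² + 0.17² + 0.02² + 0.35² + 0.23² = 0.0529 + 0.0289 + 0.0004 + 0.1225 + 0.0529 = 0.2576
B_bico = 1 / 0.2576 = 3.8820
Σp_mellᵢ² = 0.19² + 0.25² + 0.08² + 0.24² + 0.24² = 0.0361 + 0.0625 + 0.0064 + 0.0576 + 0.0576 = 0.2202
B_mell = 1 / 0.2202 = 4.5413
Highest B → broadest niche (most generalist): Apis mellifera (B = 4.54).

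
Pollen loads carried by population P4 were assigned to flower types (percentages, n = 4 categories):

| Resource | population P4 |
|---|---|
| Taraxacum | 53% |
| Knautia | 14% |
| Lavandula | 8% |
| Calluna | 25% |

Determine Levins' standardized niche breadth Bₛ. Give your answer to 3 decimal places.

Convert percentages to proportions (divide by 100).
Σpᵢ² = 0.53² + 0.14² + 0.08² + 0.25² = 0.2809 + 0.0196 + 0.0064 + 0.0625 = 0.3694
B = 1 / 0.3694 = 2.70709
Bₛ = (B − 1)/(n − 1) = (2.70709 − 1)/(4 − 1) = 1.70709/3 = 0.56903

0.569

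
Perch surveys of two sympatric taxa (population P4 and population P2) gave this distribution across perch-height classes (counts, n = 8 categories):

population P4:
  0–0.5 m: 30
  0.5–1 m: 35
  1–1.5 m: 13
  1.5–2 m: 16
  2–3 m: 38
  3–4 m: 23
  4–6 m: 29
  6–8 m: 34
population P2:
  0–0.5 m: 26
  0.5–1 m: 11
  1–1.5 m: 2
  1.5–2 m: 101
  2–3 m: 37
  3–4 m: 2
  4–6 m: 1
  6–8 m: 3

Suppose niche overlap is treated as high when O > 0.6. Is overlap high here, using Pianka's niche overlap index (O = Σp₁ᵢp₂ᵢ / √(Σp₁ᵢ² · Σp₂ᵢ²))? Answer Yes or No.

Proportions for population P4 (n=218): 30/218=0.1376, 35/218=0.1606, 13/218=0.0596, 16/218=0.0734, 38/218=0.1743, 23/218=0.1055, 29/218=0.1330, 34/218=0.1560
Proportions for population P2 (n=183): 26/183=0.1421, 11/183=0.0601, 2/183=0.0109, 101/183=0.5519, 37/183=0.2022, 2/183=0.0109, 1/183=0.0055, 3/183=0.0164
Σ p₁ᵢp₂ᵢ = 0.019553 + 0.009652 + 0.000650 + 0.040509 + 0.035243 + 0.001150 + 0.000732 + 0.002558 = 0.110047
Σp_1ᵢ² = 0.1376² + 0.1606² + 0.0596² + 0.0734² + 0.1743² + 0.1055² + 0.1330² + 0.1560² = 0.018934 + 0.025792 + 0.003552 + 0.005388 + 0.030380 + 0.011130 + 0.017689 + 0.024336 = 0.137201
Σp_2ᵢ² = 0.1421² + 0.0601² + 0.0109² + 0.5519² + 0.2022² + 0.0109² + 0.0055² + 0.0164² = 0.020192 + 0.003612 + 0.000119 + 0.304594 + 0.040885 + 0.000119 + 0.000030 + 0.000269 = 0.369820
O = 0.110047 / √(0.137201 × 0.369820) = 0.110047 / 0.2252547 = 0.4885
O = 0.4885 < 0.6 → No.

No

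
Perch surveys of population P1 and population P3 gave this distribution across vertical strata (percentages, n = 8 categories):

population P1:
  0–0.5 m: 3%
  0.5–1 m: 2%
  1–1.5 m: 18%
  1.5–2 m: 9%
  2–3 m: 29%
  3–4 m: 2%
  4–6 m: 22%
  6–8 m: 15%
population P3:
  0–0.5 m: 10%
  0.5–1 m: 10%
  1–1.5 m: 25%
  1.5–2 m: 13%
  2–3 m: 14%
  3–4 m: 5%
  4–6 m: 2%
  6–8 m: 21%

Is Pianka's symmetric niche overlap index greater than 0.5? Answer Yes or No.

Convert percentages to proportions (divide by 100).
Σ p₁ᵢp₂ᵢ = 0.0030 + 0.0020 + 0.0450 + 0.0117 + 0.0406 + 0.0010 + 0.0044 + 0.0315 = 0.1392
Σp_1ᵢ² = 0.03² + 0.02² + 0.18² + 0.09² + 0.29² + 0.02² + 0.22² + 0.15² = 0.0009 + 0.0004 + 0.0324 + 0.0081 + 0.0841 + 0.0004 + 0.0484 + 0.0225 = 0.1972
Σp_2ᵢ² = 0.10² + 0.10² + 0.25² + 0.13² + 0.14² + 0.05² + 0.02² + 0.21² = 0.0100 + 0.0100 + 0.0625 + 0.0169 + 0.0196 + 0.0025 + 0.0004 + 0.0441 = 0.1660
O = 0.1392 / √(0.1972 × 0.1660) = 0.1392 / 0.18093 = 0.7694
O = 0.7694 > 0.5 → Yes.

Yes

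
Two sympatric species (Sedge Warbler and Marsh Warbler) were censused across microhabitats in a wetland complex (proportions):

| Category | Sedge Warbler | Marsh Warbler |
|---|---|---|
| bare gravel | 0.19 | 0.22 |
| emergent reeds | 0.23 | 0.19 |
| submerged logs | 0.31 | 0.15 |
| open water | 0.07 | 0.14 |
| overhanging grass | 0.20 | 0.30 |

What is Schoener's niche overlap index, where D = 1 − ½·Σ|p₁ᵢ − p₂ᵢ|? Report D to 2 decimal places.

Σ|p₁ᵢ − p₂ᵢ| = 0.03 + 0.04 + 0.16 + 0.07 + 0.10 = 0.40
D = 1 − ½ × 0.40 = 1 − 0.200 = 0.8000

0.80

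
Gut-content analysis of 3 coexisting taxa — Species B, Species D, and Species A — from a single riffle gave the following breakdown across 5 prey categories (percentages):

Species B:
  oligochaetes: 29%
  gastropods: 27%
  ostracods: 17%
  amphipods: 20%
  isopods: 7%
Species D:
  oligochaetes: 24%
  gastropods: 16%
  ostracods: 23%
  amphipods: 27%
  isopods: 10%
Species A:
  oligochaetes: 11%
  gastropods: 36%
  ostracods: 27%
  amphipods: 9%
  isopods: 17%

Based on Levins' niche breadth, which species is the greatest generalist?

Species D

Convert percentages to proportions (divide by 100).
Σp_Bᵢ² = 0.29² + 0.27² + 0.17² + 0.20² + 0.07² = 0.0841 + 0.0729 + 0.0289 + 0.0400 + 0.0049 = 0.2308
B_B = 1 / 0.2308 = 4.3328
Σp_Dᵢ² = 0.24² + 0.16² + 0.23² + 0.27² + 0.10² = 0.0576 + 0.0256 + 0.0529 + 0.0729 + 0.0100 = 0.2190
B_D = 1 / 0.2190 = 4.5662
Σp_Aᵢ² = 0.11² + 0.36² + 0.27² + 0.09² + 0.17² = 0.0121 + 0.1296 + 0.0729 + 0.0081 + 0.0289 = 0.2516
B_A = 1 / 0.2516 = 3.9746
Highest B → broadest niche (most generalist): Species D (B = 4.57).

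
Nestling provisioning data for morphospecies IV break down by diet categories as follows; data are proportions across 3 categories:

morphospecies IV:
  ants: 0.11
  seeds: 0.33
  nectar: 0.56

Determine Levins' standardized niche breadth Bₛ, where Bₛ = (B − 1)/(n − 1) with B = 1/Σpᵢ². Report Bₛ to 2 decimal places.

Σpᵢ² = 0.11² + 0.33² + 0.56² = 0.0121 + 0.1089 + 0.3136 = 0.4346
B = 1 / 0.4346 = 2.3010
Bₛ = (B − 1)/(n − 1) = (2.3010 − 1)/(3 − 1) = 1.3010/2 = 0.6505

0.65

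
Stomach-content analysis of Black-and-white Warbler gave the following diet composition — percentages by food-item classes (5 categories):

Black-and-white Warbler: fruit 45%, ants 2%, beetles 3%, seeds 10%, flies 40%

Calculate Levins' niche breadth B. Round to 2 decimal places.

Convert percentages to proportions (divide by 100).
Σpᵢ² = 0.45² + 0.02² + 0.03² + 0.10² + 0.40² = 0.2025 + 0.0004 + 0.0009 + 0.0100 + 0.1600 = 0.3738
B = 1 / 0.3738 = 2.6752

2.68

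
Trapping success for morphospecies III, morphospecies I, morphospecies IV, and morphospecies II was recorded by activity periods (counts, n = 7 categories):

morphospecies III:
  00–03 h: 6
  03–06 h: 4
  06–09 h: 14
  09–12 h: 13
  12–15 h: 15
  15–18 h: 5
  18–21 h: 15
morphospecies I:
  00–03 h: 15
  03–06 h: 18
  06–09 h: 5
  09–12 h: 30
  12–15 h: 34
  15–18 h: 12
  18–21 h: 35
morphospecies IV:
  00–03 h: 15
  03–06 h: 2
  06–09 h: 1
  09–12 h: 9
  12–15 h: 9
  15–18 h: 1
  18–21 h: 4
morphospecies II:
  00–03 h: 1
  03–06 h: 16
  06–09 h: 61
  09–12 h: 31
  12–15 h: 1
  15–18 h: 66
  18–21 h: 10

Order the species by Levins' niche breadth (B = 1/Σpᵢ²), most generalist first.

morphospecies III > morphospecies I > morphospecies IV > morphospecies II

Proportions for morphospecies III (n=72): 6/72=0.0833, 4/72=0.0556, 14/72=0.1944, 13/72=0.1806, 15/72=0.2083, 5/72=0.0694, 15/72=0.2083
Proportions for morphospecies I (n=149): 15/149=0.1007, 18/149=0.1208, 5/149=0.0336, 30/149=0.2013, 34/149=0.2282, 12/149=0.0805, 35/149=0.2349
Proportions for morphospecies IV (n=41): 15/41=0.3659, 2/41=0.0488, 1/41=0.0244, 9/41=0.2195, 9/41=0.2195, 1/41=0.0244, 4/41=0.0976
Proportions for morphospecies II (n=186): 1/186=0.0054, 16/186=0.0860, 61/186=0.3280, 31/186=0.1667, 1/186=0.0054, 66/186=0.3548, 10/186=0.0538
Σp_IIIᵢ² = 0.0833² + 0.0556² + 0.1944² + 0.1806² + 0.2083² + 0.0694² + 0.2083² = 0.006939 + 0.003091 + 0.037791 + 0.032616 + 0.043389 + 0.004816 + 0.043389 = 0.172031
B_III = 1 / 0.172031 = 5.8129
Σp_Iᵢ² = 0.1007² + 0.1208² + 0.0336² + 0.2013² + 0.2282² + 0.0805² + 0.2349² = 0.010140 + 0.014593 + 0.001129 + 0.040522 + 0.052075 + 0.006480 + 0.055178 = 0.180117
B_I = 1 / 0.180117 = 5.5519
Σp_IVᵢ² = 0.3659² + 0.0488² + 0.0244² + 0.2195² + 0.2195² + 0.0244² + 0.0976² = 0.133883 + 0.002381 + 0.000595 + 0.048180 + 0.048180 + 0.000595 + 0.009526 = 0.243340
B_IV = 1 / 0.243340 = 4.1095
Σp_IIᵢ² = 0.0054² + 0.0860² + 0.3280² + 0.1667² + 0.0054² + 0.3548² + 0.0538² = 0.000029 + 0.007396 + 0.107584 + 0.027789 + 0.000029 + 0.125883 + 0.002894 = 0.271604
B_II = 1 / 0.271604 = 3.6818
Ranking by B (broadest → narrowest): morphospecies III (5.81) > morphospecies I (5.55) > morphospecies IV (4.11) > morphospecies II (3.68)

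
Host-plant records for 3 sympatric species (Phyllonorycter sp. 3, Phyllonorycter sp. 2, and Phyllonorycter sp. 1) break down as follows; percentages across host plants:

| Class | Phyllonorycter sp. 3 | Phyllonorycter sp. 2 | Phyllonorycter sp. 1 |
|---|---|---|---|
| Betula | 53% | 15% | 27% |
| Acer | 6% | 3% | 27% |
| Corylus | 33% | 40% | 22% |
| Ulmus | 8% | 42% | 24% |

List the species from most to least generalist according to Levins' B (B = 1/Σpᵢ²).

Phyllonorycter sp. 1 > Phyllonorycter sp. 2 > Phyllonorycter sp. 3

Convert percentages to proportions (divide by 100).
Σp_3ᵢ² = 0.53² + 0.06² + 0.33² + 0.08² = 0.2809 + 0.0036 + 0.1089 + 0.0064 = 0.3998
B_3 = 1 / 0.3998 = 2.5013
Σp_2ᵢ² = 0.15² + 0.03² + 0.40² + 0.42² = 0.0225 + 0.0009 + 0.1600 + 0.1764 = 0.3598
B_2 = 1 / 0.3598 = 2.7793
Σp_1ᵢ² = 0.27² + 0.27² + 0.22² + 0.24² = 0.0729 + 0.0729 + 0.0484 + 0.0576 = 0.2518
B_1 = 1 / 0.2518 = 3.9714
Ranking by B (broadest → narrowest): Phyllonorycter sp. 1 (3.97) > Phyllonorycter sp. 2 (2.78) > Phyllonorycter sp. 3 (2.50)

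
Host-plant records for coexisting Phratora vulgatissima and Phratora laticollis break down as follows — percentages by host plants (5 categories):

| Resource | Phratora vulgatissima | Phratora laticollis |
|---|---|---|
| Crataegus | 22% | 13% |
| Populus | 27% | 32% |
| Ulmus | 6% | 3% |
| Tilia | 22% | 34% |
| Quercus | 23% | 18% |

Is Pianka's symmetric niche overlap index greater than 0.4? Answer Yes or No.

Yes

Convert percentages to proportions (divide by 100).
Σ p₁ᵢp₂ᵢ = 0.0286 + 0.0864 + 0.0018 + 0.0748 + 0.0414 = 0.2330
Σp_1ᵢ² = 0.22² + 0.27² + 0.06² + 0.22² + 0.23² = 0.0484 + 0.0729 + 0.0036 + 0.0484 + 0.0529 = 0.2262
Σp_2ᵢ² = 0.13² + 0.32² + 0.03² + 0.34² + 0.18² = 0.0169 + 0.1024 + 0.0009 + 0.1156 + 0.0324 = 0.2682
O = 0.2330 / √(0.2262 × 0.2682) = 0.2330 / 0.24631 = 0.9460
O = 0.9460 > 0.4 → Yes.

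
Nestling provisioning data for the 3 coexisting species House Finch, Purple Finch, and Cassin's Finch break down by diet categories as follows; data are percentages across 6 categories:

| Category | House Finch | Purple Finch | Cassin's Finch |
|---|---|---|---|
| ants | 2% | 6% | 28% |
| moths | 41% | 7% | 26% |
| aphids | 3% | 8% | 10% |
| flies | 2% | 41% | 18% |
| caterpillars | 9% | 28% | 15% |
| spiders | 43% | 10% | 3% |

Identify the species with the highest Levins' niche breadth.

Cassin's Finch

Convert percentages to proportions (divide by 100).
Σp_Housᵢ² = 0.02² + 0.41² + 0.03² + 0.02² + 0.09² + 0.43² = 0.0004 + 0.1681 + 0.0009 + 0.0004 + 0.0081 + 0.1849 = 0.3628
B_Hous = 1 / 0.3628 = 2.7563
Σp_Purpᵢ² = 0.06² + 0.07² + 0.08² + 0.41² + 0.28² + 0.10² = 0.0036 + 0.0049 + 0.0064 + 0.1681 + 0.0784 + 0.0100 = 0.2714
B_Purp = 1 / 0.2714 = 3.6846
Σp_Cassᵢ² = 0.28² + 0.26² + 0.10² + 0.18² + 0.15² + 0.03² = 0.0784 + 0.0676 + 0.0100 + 0.0324 + 0.0225 + 0.0009 = 0.2118
B_Cass = 1 / 0.2118 = 4.7214
Highest B → broadest niche (most generalist): Cassin's Finch (B = 4.72).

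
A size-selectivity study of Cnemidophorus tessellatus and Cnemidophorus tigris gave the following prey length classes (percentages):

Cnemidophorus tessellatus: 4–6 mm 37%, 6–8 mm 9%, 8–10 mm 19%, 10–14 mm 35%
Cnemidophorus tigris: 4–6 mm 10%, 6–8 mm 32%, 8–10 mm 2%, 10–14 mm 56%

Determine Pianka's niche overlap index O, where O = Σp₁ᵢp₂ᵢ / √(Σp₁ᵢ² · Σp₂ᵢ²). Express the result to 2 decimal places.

0.74

Convert percentages to proportions (divide by 100).
Σ p₁ᵢp₂ᵢ = 0.0370 + 0.0288 + 0.0038 + 0.1960 = 0.2656
Σp_1ᵢ² = 0.37² + 0.09² + 0.19² + 0.35² = 0.1369 + 0.0081 + 0.0361 + 0.1225 = 0.3036
Σp_2ᵢ² = 0.10² + 0.32² + 0.02² + 0.56² = 0.0100 + 0.1024 + 0.0004 + 0.3136 = 0.4264
O = 0.2656 / √(0.3036 × 0.4264) = 0.2656 / 0.35980 = 0.7382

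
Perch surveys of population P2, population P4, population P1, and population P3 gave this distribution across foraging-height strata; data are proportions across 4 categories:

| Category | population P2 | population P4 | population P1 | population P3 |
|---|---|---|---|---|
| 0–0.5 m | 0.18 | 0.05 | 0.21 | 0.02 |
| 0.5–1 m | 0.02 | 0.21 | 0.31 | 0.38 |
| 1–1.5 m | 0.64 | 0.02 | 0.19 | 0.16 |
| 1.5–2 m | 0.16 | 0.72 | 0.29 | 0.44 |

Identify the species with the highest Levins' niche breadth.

Σp_P2ᵢ² = 0.18² + 0.02² + 0.64² + 0.16² = 0.0324 + 0.0004 + 0.4096 + 0.0256 = 0.4680
B_P2 = 1 / 0.4680 = 2.1368
Σp_P4ᵢ² = 0.05² + 0.21² + 0.02² + 0.72² = 0.0025 + 0.0441 + 0.0004 + 0.5184 = 0.5654
B_P4 = 1 / 0.5654 = 1.7687
Σp_P1ᵢ² = 0.21² + 0.31² + 0.19² + 0.29² = 0.0441 + 0.0961 + 0.0361 + 0.0841 = 0.2604
B_P1 = 1 / 0.2604 = 3.8402
Σp_P3ᵢ² = 0.02² + 0.38² + 0.16² + 0.44² = 0.0004 + 0.1444 + 0.0256 + 0.1936 = 0.3640
B_P3 = 1 / 0.3640 = 2.7473
Highest B → broadest niche (most generalist): population P1 (B = 3.84).

population P1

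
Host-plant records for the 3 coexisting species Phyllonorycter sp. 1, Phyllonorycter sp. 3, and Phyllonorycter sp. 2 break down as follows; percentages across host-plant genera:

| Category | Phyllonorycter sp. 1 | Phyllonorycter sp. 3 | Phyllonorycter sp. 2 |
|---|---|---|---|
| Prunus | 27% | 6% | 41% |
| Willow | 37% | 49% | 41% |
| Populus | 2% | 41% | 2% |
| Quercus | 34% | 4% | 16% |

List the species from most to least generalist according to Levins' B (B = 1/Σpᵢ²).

Convert percentages to proportions (divide by 100).
Σp_1ᵢ² = 0.27² + 0.37² + 0.02² + 0.34² = 0.0729 + 0.1369 + 0.0004 + 0.1156 = 0.3258
B_1 = 1 / 0.3258 = 3.0694
Σp_3ᵢ² = 0.06² + 0.49² + 0.41² + 0.04² = 0.0036 + 0.2401 + 0.1681 + 0.0016 = 0.4134
B_3 = 1 / 0.4134 = 2.4190
Σp_2ᵢ² = 0.41² + 0.41² + 0.02² + 0.16² = 0.1681 + 0.1681 + 0.0004 + 0.0256 = 0.3622
B_2 = 1 / 0.3622 = 2.7609
Ranking by B (broadest → narrowest): Phyllonorycter sp. 1 (3.07) > Phyllonorycter sp. 2 (2.76) > Phyllonorycter sp. 3 (2.42)

Phyllonorycter sp. 1 > Phyllonorycter sp. 2 > Phyllonorycter sp. 3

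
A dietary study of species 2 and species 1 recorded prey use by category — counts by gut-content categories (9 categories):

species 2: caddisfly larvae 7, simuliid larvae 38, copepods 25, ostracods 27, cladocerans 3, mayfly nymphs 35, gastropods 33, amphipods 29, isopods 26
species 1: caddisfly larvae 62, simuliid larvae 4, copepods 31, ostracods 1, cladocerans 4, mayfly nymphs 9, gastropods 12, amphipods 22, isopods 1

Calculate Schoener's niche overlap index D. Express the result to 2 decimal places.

Proportions for species 2 (n=223): 7/223=0.0314, 38/223=0.1704, 25/223=0.1121, 27/223=0.1211, 3/223=0.0135, 35/223=0.1570, 33/223=0.1480, 29/223=0.1300, 26/223=0.1166
Proportions for species 1 (n=146): 62/146=0.4247, 4/146=0.0274, 31/146=0.2123, 1/146=0.0068, 4/146=0.0274, 9/146=0.0616, 12/146=0.0822, 22/146=0.1507, 1/146=0.0068
Σ|p₁ᵢ − p₂ᵢ| = 0.3933 + 0.1430 + 0.1002 + 0.1143 + 0.0139 + 0.0954 + 0.0658 + 0.0207 + 0.1098 = 1.0564
D = 1 − ½ × 1.0564 = 1 − 0.52820 = 0.47180

0.47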